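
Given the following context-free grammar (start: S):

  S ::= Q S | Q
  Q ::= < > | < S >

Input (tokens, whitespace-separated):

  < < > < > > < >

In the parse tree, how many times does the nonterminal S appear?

[S [Q < [S [Q < >] [S [Q < >]]] >] [S [Q < >]]]

4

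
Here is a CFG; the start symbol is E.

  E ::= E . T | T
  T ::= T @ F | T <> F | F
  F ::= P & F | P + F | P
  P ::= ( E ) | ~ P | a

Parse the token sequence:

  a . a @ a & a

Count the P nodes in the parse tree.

4

[E [E [T [F [P a]]]] . [T [T [F [P a]]] @ [F [P a] & [F [P a]]]]]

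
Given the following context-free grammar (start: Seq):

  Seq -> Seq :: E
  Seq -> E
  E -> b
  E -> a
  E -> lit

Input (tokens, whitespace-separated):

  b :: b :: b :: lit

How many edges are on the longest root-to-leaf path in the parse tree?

5

[Seq [Seq [Seq [Seq [E b]] :: [E b]] :: [E b]] :: [E lit]]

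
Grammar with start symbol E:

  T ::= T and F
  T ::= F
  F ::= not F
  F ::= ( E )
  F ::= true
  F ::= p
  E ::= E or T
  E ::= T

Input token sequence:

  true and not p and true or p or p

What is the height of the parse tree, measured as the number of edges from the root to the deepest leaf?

[E [E [E [T [T [T [F true]] and [F not [F p]]] and [F true]]] or [T [F p]]] or [T [F p]]]

7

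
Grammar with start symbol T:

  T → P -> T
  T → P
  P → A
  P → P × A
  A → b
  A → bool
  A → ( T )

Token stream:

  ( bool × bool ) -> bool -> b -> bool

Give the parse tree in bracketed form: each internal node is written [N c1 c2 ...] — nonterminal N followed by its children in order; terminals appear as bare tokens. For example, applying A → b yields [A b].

[T [P [A ( [T [P [P [A bool]] × [A bool]]] )]] -> [T [P [A bool]] -> [T [P [A b]] -> [T [P [A bool]]]]]]

T
P -> T
A -> T
( T ) -> T
( P ) -> T
( P × A ) -> T
( A × A ) -> T
( bool × A ) -> T
( bool × bool ) -> T
( bool × bool ) -> P -> T
( bool × bool ) -> A -> T
( bool × bool ) -> bool -> T
( bool × bool ) -> bool -> P -> T
( bool × bool ) -> bool -> A -> T
( bool × bool ) -> bool -> b -> T
( bool × bool ) -> bool -> b -> P
( bool × bool ) -> bool -> b -> A
( bool × bool ) -> bool -> b -> bool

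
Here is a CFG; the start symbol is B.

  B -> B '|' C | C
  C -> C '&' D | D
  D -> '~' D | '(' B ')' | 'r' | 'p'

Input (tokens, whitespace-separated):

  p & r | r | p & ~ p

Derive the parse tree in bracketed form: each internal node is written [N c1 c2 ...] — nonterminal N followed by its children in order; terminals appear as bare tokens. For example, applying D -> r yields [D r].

B
B | C
B | C | C
C | C | C
C & D | C | C
D & D | C | C
p & D | C | C
p & r | C | C
p & r | D | C
p & r | r | C
p & r | r | C & D
p & r | r | D & D
p & r | r | p & D
p & r | r | p & ~ D
p & r | r | p & ~ p

[B [B [B [C [C [D p]] & [D r]]] | [C [D r]]] | [C [C [D p]] & [D ~ [D p]]]]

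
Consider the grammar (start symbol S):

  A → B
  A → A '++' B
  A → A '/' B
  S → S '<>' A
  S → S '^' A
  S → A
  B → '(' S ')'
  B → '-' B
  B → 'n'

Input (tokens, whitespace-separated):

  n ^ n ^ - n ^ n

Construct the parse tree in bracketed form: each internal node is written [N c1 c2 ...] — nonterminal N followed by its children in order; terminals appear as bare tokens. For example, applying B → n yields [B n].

S
S ^ A
S ^ A ^ A
S ^ A ^ A ^ A
A ^ A ^ A ^ A
B ^ A ^ A ^ A
n ^ A ^ A ^ A
n ^ B ^ A ^ A
n ^ n ^ A ^ A
n ^ n ^ B ^ A
n ^ n ^ - B ^ A
n ^ n ^ - n ^ A
n ^ n ^ - n ^ B
n ^ n ^ - n ^ n

[S [S [S [S [A [B n]]] ^ [A [B n]]] ^ [A [B - [B n]]]] ^ [A [B n]]]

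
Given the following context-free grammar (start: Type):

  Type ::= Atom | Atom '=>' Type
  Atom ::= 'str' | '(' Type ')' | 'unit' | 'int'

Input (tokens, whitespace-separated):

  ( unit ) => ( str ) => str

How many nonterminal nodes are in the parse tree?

[Type [Atom ( [Type [Atom unit]] )] => [Type [Atom ( [Type [Atom str]] )] => [Type [Atom str]]]]

10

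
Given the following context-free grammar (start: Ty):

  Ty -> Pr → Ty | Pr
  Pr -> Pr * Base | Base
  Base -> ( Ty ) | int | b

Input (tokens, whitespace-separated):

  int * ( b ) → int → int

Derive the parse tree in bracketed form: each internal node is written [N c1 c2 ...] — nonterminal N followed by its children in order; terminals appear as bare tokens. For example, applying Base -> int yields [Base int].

Ty
Pr → Ty
Pr * Base → Ty
Base * Base → Ty
int * Base → Ty
int * ( Ty ) → Ty
int * ( Pr ) → Ty
int * ( Base ) → Ty
int * ( b ) → Ty
int * ( b ) → Pr → Ty
int * ( b ) → Base → Ty
int * ( b ) → int → Ty
int * ( b ) → int → Pr
int * ( b ) → int → Base
int * ( b ) → int → int

[Ty [Pr [Pr [Base int]] * [Base ( [Ty [Pr [Base b]]] )]] → [Ty [Pr [Base int]] → [Ty [Pr [Base int]]]]]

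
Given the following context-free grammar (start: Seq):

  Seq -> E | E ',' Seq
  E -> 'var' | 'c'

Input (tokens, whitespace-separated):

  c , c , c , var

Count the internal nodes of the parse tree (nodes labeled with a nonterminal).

[Seq [E c] , [Seq [E c] , [Seq [E c] , [Seq [E var]]]]]

8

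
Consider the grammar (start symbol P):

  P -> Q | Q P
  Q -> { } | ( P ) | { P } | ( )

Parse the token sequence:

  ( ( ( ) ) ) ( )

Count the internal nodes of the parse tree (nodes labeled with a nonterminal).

[P [Q ( [P [Q ( [P [Q ( )]] )]] )] [P [Q ( )]]]

8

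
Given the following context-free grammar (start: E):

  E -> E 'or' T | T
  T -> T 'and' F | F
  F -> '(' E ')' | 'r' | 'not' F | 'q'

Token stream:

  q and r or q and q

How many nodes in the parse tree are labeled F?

4

[E [E [T [T [F q]] and [F r]]] or [T [T [F q]] and [F q]]]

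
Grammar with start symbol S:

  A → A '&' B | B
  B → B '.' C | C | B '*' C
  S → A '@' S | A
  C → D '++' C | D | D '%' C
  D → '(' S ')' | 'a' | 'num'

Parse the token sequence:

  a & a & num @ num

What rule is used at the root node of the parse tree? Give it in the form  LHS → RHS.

[S [A [A [A [B [C [D a]]]] & [B [C [D a]]]] & [B [C [D num]]]] @ [S [A [B [C [D num]]]]]]

S → A '@' S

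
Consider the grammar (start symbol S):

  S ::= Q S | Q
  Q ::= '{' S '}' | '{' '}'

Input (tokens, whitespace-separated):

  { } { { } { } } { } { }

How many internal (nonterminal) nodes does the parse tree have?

[S [Q { }] [S [Q { [S [Q { }] [S [Q { }]]] }] [S [Q { }] [S [Q { }]]]]]

12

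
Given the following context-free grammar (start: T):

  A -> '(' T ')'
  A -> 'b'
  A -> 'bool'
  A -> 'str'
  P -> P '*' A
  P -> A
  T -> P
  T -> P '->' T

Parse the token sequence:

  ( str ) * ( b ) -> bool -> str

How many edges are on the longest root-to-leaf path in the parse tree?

[T [P [P [A ( [T [P [A str]]] )]] * [A ( [T [P [A b]]] )]] -> [T [P [A bool]] -> [T [P [A str]]]]]

7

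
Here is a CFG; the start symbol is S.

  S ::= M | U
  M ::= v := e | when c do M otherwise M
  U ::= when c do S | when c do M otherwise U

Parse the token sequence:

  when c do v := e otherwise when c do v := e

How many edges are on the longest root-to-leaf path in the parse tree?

5

[S [U when c do [M v := e] otherwise [U when c do [S [M v := e]]]]]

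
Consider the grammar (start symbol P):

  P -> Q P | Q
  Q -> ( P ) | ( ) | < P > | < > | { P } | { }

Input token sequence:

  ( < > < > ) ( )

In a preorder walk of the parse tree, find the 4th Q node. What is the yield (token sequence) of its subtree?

( )

[P [Q ( [P [Q < >] [P [Q < >]]] )] [P [Q ( )]]]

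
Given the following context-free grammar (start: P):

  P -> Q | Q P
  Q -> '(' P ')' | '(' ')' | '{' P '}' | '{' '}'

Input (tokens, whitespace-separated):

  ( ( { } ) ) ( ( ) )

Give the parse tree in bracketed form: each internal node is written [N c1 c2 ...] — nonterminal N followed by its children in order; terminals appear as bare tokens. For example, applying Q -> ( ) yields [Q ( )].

P
Q P
( P ) P
( Q ) P
( ( P ) ) P
( ( Q ) ) P
( ( { } ) ) P
( ( { } ) ) Q
( ( { } ) ) ( P )
( ( { } ) ) ( Q )
( ( { } ) ) ( ( ) )

[P [Q ( [P [Q ( [P [Q { }]] )]] )] [P [Q ( [P [Q ( )]] )]]]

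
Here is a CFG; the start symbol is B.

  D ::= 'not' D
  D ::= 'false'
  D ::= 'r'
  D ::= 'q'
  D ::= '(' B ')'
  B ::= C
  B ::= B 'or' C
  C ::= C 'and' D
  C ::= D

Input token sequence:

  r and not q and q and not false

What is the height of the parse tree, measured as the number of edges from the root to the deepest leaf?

6

[B [C [C [C [C [D r]] and [D not [D q]]] and [D q]] and [D not [D false]]]]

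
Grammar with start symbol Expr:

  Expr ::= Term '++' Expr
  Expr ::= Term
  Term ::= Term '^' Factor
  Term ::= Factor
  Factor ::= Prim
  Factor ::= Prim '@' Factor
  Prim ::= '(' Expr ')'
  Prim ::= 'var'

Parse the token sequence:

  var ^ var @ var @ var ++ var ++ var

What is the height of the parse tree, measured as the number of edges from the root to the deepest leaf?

6

[Expr [Term [Term [Factor [Prim var]]] ^ [Factor [Prim var] @ [Factor [Prim var] @ [Factor [Prim var]]]]] ++ [Expr [Term [Factor [Prim var]]] ++ [Expr [Term [Factor [Prim var]]]]]]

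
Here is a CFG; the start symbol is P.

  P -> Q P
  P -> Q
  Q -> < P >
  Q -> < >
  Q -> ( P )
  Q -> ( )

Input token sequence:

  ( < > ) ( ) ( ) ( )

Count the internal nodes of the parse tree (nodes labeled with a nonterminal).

[P [Q ( [P [Q < >]] )] [P [Q ( )] [P [Q ( )] [P [Q ( )]]]]]

10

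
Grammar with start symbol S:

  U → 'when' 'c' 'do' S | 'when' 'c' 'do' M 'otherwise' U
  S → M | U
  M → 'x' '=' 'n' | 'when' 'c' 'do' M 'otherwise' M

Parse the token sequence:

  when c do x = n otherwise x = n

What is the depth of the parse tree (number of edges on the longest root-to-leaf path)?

[S [M when c do [M x = n] otherwise [M x = n]]]

3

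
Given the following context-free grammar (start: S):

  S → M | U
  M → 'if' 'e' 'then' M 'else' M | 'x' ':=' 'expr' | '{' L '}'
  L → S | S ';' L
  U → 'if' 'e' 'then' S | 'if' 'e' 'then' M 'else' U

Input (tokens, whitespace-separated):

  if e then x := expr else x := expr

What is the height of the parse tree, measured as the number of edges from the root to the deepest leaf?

[S [M if e then [M x := expr] else [M x := expr]]]

3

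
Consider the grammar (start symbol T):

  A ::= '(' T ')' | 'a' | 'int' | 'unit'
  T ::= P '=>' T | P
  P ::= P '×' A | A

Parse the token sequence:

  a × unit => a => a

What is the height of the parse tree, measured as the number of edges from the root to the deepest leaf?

[T [P [P [A a]] × [A unit]] => [T [P [A a]] => [T [P [A a]]]]]

5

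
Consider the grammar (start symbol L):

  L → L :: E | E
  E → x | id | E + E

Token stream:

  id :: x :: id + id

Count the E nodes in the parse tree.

5

[L [L [L [E id]] :: [E x]] :: [E [E id] + [E id]]]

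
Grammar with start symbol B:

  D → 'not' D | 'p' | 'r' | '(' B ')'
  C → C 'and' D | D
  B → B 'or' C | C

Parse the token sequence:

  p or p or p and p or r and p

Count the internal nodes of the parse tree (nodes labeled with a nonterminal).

[B [B [B [B [C [D p]]] or [C [D p]]] or [C [C [D p]] and [D p]]] or [C [C [D r]] and [D p]]]

16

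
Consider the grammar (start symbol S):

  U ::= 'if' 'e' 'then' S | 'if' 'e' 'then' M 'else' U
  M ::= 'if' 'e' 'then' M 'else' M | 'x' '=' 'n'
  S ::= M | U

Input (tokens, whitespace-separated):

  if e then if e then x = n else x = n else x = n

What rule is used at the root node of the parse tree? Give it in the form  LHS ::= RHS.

S ::= M

[S [M if e then [M if e then [M x = n] else [M x = n]] else [M x = n]]]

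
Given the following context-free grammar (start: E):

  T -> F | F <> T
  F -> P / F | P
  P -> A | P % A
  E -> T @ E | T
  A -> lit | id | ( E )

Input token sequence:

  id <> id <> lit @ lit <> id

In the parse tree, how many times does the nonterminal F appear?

[E [T [F [P [A id]]] <> [T [F [P [A id]]] <> [T [F [P [A lit]]]]]] @ [E [T [F [P [A lit]]] <> [T [F [P [A id]]]]]]]

5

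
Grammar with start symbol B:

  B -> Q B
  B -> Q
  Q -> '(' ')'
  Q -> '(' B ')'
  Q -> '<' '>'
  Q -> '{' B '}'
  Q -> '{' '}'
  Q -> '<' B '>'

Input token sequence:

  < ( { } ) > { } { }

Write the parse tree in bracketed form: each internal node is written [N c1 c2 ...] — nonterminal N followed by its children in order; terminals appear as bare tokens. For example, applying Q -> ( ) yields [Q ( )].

B
Q B
< B > B
< Q > B
< ( B ) > B
< ( Q ) > B
< ( { } ) > B
< ( { } ) > Q B
< ( { } ) > { } B
< ( { } ) > { } Q
< ( { } ) > { } { }

[B [Q < [B [Q ( [B [Q { }]] )]] >] [B [Q { }] [B [Q { }]]]]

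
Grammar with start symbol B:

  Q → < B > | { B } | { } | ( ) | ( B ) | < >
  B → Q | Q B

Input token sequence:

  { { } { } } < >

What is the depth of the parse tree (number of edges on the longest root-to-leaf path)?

5

[B [Q { [B [Q { }] [B [Q { }]]] }] [B [Q < >]]]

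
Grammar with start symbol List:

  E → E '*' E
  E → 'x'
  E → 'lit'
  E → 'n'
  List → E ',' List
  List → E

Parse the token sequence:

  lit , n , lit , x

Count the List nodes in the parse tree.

4

[List [E lit] , [List [E n] , [List [E lit] , [List [E x]]]]]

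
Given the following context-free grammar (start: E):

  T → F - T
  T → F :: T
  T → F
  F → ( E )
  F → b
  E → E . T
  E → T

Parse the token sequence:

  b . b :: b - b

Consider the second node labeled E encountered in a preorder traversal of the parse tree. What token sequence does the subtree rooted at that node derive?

[E [E [T [F b]]] . [T [F b] :: [T [F b] - [T [F b]]]]]

b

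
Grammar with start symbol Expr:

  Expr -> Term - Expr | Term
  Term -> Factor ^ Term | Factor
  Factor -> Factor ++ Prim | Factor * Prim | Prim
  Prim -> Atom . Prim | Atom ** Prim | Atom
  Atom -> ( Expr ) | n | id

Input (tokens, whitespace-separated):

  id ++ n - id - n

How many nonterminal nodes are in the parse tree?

[Expr [Term [Factor [Factor [Prim [Atom id]]] ++ [Prim [Atom n]]]] - [Expr [Term [Factor [Prim [Atom id]]]] - [Expr [Term [Factor [Prim [Atom n]]]]]]]

18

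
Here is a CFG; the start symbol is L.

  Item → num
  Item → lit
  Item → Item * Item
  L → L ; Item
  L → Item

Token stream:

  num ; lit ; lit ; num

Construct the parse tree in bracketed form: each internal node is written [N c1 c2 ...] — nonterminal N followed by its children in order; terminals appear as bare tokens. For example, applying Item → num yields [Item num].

[L [L [L [L [Item num]] ; [Item lit]] ; [Item lit]] ; [Item num]]

L
L ; Item
L ; Item ; Item
L ; Item ; Item ; Item
Item ; Item ; Item ; Item
num ; Item ; Item ; Item
num ; lit ; Item ; Item
num ; lit ; lit ; Item
num ; lit ; lit ; num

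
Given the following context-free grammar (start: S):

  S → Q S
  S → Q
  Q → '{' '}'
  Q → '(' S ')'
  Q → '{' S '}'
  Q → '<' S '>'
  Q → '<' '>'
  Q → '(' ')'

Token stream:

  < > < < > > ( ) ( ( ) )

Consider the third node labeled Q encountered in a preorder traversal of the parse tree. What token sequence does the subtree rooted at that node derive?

< >

[S [Q < >] [S [Q < [S [Q < >]] >] [S [Q ( )] [S [Q ( [S [Q ( )]] )]]]]]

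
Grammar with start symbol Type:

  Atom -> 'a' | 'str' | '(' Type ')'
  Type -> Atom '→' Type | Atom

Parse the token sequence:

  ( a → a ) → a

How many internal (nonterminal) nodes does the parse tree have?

8

[Type [Atom ( [Type [Atom a] → [Type [Atom a]]] )] → [Type [Atom a]]]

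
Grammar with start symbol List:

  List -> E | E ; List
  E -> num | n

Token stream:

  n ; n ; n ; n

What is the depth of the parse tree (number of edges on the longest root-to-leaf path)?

[List [E n] ; [List [E n] ; [List [E n] ; [List [E n]]]]]

5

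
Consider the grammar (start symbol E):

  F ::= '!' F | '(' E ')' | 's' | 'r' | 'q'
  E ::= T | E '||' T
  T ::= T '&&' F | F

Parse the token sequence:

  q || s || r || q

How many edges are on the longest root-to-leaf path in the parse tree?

[E [E [E [E [T [F q]]] || [T [F s]]] || [T [F r]]] || [T [F q]]]

6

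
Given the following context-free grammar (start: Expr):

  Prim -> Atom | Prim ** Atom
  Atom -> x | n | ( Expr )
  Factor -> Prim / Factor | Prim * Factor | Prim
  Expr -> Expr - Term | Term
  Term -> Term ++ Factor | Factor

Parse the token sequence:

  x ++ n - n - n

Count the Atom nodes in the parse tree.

4

[Expr [Expr [Expr [Term [Term [Factor [Prim [Atom x]]]] ++ [Factor [Prim [Atom n]]]]] - [Term [Factor [Prim [Atom n]]]]] - [Term [Factor [Prim [Atom n]]]]]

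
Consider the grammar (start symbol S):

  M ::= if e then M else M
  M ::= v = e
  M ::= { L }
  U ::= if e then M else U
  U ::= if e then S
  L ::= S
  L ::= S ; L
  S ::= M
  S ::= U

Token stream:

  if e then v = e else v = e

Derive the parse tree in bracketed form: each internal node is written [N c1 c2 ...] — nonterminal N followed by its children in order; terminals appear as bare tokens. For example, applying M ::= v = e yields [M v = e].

[S [M if e then [M v = e] else [M v = e]]]

S
M
if e then M else M
if e then v = e else M
if e then v = e else v = e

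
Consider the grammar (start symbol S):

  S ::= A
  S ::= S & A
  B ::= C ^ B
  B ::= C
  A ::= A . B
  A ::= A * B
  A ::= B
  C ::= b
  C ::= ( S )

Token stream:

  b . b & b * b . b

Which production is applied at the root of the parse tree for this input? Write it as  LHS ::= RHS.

S ::= S & A

[S [S [A [A [B [C b]]] . [B [C b]]]] & [A [A [A [B [C b]]] * [B [C b]]] . [B [C b]]]]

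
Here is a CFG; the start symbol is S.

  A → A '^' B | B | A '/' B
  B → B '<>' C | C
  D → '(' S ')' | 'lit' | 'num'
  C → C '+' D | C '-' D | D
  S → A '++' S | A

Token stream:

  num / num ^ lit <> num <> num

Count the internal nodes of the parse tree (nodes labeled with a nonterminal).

[S [A [A [A [B [C [D num]]]] / [B [C [D num]]]] ^ [B [B [B [C [D lit]]] <> [C [D num]]] <> [C [D num]]]]]

19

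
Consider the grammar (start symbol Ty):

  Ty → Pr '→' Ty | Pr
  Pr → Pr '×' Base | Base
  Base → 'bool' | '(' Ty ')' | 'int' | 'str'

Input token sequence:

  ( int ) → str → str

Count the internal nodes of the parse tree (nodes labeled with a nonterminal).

12

[Ty [Pr [Base ( [Ty [Pr [Base int]]] )]] → [Ty [Pr [Base str]] → [Ty [Pr [Base str]]]]]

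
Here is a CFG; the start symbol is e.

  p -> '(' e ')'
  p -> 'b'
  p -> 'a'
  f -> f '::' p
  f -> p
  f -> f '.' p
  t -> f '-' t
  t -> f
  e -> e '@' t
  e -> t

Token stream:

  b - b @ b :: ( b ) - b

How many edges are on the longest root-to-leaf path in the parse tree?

[e [e [t [f [p b]] - [t [f [p b]]]]] @ [t [f [f [p b]] :: [p ( [e [t [f [p b]]]] )]] - [t [f [p b]]]]]

8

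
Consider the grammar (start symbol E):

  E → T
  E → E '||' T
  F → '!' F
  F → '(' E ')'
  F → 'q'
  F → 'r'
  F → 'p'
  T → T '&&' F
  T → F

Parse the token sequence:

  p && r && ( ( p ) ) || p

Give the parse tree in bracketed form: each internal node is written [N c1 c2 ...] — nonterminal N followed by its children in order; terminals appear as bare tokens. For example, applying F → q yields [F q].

E
E || T
T || T
T && F || T
T && F && F || T
F && F && F || T
p && F && F || T
p && r && F || T
p && r && ( E ) || T
p && r && ( T ) || T
p && r && ( F ) || T
p && r && ( ( E ) ) || T
p && r && ( ( T ) ) || T
p && r && ( ( F ) ) || T
p && r && ( ( p ) ) || T
p && r && ( ( p ) ) || F
p && r && ( ( p ) ) || p

[E [E [T [T [T [F p]] && [F r]] && [F ( [E [T [F ( [E [T [F p]]] )]]] )]]] || [T [F p]]]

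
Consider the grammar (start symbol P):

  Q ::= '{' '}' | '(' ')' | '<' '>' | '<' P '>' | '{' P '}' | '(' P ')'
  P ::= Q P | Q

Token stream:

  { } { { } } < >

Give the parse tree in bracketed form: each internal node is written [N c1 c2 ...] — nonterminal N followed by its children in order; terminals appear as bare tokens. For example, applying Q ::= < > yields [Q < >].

P
Q P
{ } P
{ } Q P
{ } { P } P
{ } { Q } P
{ } { { } } P
{ } { { } } Q
{ } { { } } < >

[P [Q { }] [P [Q { [P [Q { }]] }] [P [Q < >]]]]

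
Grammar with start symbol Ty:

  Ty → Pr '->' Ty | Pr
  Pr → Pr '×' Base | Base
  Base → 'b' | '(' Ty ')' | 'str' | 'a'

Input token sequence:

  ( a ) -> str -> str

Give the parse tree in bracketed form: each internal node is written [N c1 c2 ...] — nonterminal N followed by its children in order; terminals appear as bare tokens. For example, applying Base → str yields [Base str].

Ty
Pr -> Ty
Base -> Ty
( Ty ) -> Ty
( Pr ) -> Ty
( Base ) -> Ty
( a ) -> Ty
( a ) -> Pr -> Ty
( a ) -> Base -> Ty
( a ) -> str -> Ty
( a ) -> str -> Pr
( a ) -> str -> Base
( a ) -> str -> str

[Ty [Pr [Base ( [Ty [Pr [Base a]]] )]] -> [Ty [Pr [Base str]] -> [Ty [Pr [Base str]]]]]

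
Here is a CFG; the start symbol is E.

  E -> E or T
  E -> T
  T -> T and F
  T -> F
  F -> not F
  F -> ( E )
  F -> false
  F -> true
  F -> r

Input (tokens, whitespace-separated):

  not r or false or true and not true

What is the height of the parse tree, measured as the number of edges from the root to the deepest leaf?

[E [E [E [T [F not [F r]]]] or [T [F false]]] or [T [T [F true]] and [F not [F true]]]]

6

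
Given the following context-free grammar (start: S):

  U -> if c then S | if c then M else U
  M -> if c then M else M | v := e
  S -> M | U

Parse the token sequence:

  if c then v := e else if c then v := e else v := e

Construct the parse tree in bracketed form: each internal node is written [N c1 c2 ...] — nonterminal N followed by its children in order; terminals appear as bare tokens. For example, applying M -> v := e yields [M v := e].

S
M
if c then M else M
if c then v := e else M
if c then v := e else if c then M else M
if c then v := e else if c then v := e else M
if c then v := e else if c then v := e else v := e

[S [M if c then [M v := e] else [M if c then [M v := e] else [M v := e]]]]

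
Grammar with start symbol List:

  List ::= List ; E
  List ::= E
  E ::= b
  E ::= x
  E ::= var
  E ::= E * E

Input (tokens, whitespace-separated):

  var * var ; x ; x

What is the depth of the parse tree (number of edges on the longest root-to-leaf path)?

[List [List [List [E [E var] * [E var]]] ; [E x]] ; [E x]]

5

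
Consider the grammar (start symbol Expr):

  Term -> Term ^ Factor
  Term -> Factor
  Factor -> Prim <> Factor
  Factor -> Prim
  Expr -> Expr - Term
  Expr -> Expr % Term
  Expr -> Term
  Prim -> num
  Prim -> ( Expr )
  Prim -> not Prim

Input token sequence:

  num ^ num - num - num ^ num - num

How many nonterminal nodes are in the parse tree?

[Expr [Expr [Expr [Expr [Term [Term [Factor [Prim num]]] ^ [Factor [Prim num]]]] - [Term [Factor [Prim num]]]] - [Term [Term [Factor [Prim num]]] ^ [Factor [Prim num]]]] - [Term [Factor [Prim num]]]]

22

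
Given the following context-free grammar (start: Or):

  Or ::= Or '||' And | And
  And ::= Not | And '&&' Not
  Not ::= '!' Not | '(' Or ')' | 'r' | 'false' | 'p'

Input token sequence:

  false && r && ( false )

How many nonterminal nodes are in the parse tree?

10

[Or [And [And [And [Not false]] && [Not r]] && [Not ( [Or [And [Not false]]] )]]]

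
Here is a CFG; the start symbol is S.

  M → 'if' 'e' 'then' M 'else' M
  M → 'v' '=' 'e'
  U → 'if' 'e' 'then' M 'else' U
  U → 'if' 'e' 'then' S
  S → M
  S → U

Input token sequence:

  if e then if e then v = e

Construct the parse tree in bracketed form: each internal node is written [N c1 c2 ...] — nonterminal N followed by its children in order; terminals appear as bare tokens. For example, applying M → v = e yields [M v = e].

[S [U if e then [S [U if e then [S [M v = e]]]]]]

S
U
if e then S
if e then U
if e then if e then S
if e then if e then M
if e then if e then v = e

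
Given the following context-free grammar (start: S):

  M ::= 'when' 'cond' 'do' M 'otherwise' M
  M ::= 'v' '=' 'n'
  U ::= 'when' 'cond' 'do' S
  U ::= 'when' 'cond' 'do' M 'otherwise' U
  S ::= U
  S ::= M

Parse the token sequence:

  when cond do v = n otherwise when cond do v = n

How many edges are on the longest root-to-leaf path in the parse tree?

[S [U when cond do [M v = n] otherwise [U when cond do [S [M v = n]]]]]

5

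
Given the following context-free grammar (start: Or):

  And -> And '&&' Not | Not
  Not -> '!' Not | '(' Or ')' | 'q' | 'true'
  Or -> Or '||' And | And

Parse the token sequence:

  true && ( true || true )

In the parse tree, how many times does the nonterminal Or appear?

[Or [And [And [Not true]] && [Not ( [Or [Or [And [Not true]]] || [And [Not true]]] )]]]

3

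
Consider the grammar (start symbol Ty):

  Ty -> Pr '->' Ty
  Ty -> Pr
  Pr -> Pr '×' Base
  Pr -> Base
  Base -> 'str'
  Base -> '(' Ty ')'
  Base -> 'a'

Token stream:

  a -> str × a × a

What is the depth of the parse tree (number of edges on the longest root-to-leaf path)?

6

[Ty [Pr [Base a]] -> [Ty [Pr [Pr [Pr [Base str]] × [Base a]] × [Base a]]]]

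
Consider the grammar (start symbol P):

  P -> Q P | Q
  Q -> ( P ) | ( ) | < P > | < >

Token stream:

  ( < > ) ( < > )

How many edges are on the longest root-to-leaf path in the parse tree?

5

[P [Q ( [P [Q < >]] )] [P [Q ( [P [Q < >]] )]]]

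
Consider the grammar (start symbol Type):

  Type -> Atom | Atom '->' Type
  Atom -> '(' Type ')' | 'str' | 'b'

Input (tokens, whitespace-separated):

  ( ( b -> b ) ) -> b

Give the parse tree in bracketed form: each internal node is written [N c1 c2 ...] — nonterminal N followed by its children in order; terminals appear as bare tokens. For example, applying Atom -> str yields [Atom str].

[Type [Atom ( [Type [Atom ( [Type [Atom b] -> [Type [Atom b]]] )]] )] -> [Type [Atom b]]]

Type
Atom -> Type
( Type ) -> Type
( Atom ) -> Type
( ( Type ) ) -> Type
( ( Atom -> Type ) ) -> Type
( ( b -> Type ) ) -> Type
( ( b -> Atom ) ) -> Type
( ( b -> b ) ) -> Type
( ( b -> b ) ) -> Atom
( ( b -> b ) ) -> b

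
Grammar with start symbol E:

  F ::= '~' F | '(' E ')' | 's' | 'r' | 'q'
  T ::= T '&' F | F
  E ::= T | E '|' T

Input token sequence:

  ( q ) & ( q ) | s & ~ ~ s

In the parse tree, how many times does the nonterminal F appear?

[E [E [T [T [F ( [E [T [F q]]] )]] & [F ( [E [T [F q]]] )]]] | [T [T [F s]] & [F ~ [F ~ [F s]]]]]

8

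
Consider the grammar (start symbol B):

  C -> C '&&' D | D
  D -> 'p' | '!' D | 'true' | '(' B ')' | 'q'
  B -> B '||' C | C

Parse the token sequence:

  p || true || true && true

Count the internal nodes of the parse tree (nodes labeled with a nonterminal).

[B [B [B [C [D p]]] || [C [D true]]] || [C [C [D true]] && [D true]]]

11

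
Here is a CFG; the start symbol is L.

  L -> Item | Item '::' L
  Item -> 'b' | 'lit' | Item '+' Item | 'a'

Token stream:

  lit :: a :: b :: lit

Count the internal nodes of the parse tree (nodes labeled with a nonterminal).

8

[L [Item lit] :: [L [Item a] :: [L [Item b] :: [L [Item lit]]]]]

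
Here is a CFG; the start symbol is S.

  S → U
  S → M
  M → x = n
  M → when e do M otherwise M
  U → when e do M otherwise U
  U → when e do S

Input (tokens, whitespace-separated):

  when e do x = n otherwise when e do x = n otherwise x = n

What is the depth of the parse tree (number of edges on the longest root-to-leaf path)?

[S [M when e do [M x = n] otherwise [M when e do [M x = n] otherwise [M x = n]]]]

4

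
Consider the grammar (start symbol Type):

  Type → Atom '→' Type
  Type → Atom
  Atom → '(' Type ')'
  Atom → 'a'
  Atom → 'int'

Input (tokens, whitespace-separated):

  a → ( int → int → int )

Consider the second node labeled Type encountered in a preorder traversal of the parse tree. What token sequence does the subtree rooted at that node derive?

[Type [Atom a] → [Type [Atom ( [Type [Atom int] → [Type [Atom int] → [Type [Atom int]]]] )]]]

( int → int → int )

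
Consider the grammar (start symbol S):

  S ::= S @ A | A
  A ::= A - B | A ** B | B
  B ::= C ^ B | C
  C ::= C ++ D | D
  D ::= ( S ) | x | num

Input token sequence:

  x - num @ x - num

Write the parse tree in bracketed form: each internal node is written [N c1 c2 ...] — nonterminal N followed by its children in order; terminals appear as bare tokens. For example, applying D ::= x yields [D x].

S
S @ A
A @ A
A - B @ A
B - B @ A
C - B @ A
D - B @ A
x - B @ A
x - C @ A
x - D @ A
x - num @ A
x - num @ A - B
x - num @ B - B
x - num @ C - B
x - num @ D - B
x - num @ x - B
x - num @ x - C
x - num @ x - D
x - num @ x - num

[S [S [A [A [B [C [D x]]]] - [B [C [D num]]]]] @ [A [A [B [C [D x]]]] - [B [C [D num]]]]]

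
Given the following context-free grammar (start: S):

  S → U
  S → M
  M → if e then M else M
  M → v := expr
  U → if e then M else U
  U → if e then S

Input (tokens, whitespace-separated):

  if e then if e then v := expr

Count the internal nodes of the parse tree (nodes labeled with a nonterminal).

6

[S [U if e then [S [U if e then [S [M v := expr]]]]]]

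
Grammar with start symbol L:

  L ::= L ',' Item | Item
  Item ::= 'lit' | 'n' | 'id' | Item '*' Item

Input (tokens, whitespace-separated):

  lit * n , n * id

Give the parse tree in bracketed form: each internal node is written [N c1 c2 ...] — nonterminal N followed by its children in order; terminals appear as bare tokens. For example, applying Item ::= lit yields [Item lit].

[L [L [Item [Item lit] * [Item n]]] , [Item [Item n] * [Item id]]]

L
L , Item
Item , Item
Item * Item , Item
lit * Item , Item
lit * n , Item
lit * n , Item * Item
lit * n , n * Item
lit * n , n * id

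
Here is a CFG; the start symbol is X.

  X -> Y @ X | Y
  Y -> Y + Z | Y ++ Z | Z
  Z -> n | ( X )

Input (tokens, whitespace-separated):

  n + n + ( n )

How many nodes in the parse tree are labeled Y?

[X [Y [Y [Y [Z n]] + [Z n]] + [Z ( [X [Y [Z n]]] )]]]

4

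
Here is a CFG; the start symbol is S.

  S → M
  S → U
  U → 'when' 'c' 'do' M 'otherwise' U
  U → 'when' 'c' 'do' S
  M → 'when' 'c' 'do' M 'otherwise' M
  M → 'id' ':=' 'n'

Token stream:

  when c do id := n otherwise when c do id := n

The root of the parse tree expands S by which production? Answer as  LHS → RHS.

S → U

[S [U when c do [M id := n] otherwise [U when c do [S [M id := n]]]]]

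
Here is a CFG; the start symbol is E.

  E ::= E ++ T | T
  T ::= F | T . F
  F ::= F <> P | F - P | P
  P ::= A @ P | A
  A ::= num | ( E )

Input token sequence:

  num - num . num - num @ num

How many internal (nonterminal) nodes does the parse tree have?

17

[E [T [T [F [F [P [A num]]] - [P [A num]]]] . [F [F [P [A num]]] - [P [A num] @ [P [A num]]]]]]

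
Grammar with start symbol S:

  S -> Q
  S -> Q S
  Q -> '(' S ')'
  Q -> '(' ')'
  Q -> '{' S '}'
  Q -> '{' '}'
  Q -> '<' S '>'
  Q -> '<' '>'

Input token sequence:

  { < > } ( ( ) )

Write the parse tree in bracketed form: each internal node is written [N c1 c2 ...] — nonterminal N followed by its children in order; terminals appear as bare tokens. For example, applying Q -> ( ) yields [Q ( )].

S
Q S
{ S } S
{ Q } S
{ < > } S
{ < > } Q
{ < > } ( S )
{ < > } ( Q )
{ < > } ( ( ) )

[S [Q { [S [Q < >]] }] [S [Q ( [S [Q ( )]] )]]]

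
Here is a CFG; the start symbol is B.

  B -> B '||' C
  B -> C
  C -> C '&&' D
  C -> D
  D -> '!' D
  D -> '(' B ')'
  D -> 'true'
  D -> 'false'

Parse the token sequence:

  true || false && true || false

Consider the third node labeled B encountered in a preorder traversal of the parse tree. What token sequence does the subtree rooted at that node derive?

[B [B [B [C [D true]]] || [C [C [D false]] && [D true]]] || [C [D false]]]

true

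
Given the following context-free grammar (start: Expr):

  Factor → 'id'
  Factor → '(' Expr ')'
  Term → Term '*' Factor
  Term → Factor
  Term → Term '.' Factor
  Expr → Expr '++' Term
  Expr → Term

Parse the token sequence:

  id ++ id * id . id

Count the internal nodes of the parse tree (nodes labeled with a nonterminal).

10

[Expr [Expr [Term [Factor id]]] ++ [Term [Term [Term [Factor id]] * [Factor id]] . [Factor id]]]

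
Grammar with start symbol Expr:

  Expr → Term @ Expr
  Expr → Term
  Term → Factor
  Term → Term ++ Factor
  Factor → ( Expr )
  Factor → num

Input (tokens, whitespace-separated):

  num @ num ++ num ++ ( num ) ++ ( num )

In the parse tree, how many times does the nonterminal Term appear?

7

[Expr [Term [Factor num]] @ [Expr [Term [Term [Term [Term [Factor num]] ++ [Factor num]] ++ [Factor ( [Expr [Term [Factor num]]] )]] ++ [Factor ( [Expr [Term [Factor num]]] )]]]]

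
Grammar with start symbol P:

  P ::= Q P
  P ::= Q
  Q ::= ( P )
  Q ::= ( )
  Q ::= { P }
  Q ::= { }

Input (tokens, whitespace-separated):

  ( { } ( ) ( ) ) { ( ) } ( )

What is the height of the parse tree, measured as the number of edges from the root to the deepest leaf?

6

[P [Q ( [P [Q { }] [P [Q ( )] [P [Q ( )]]]] )] [P [Q { [P [Q ( )]] }] [P [Q ( )]]]]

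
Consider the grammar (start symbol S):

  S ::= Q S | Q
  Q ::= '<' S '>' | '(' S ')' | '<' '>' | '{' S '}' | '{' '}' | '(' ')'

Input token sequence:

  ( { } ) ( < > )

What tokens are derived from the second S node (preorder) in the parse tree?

[S [Q ( [S [Q { }]] )] [S [Q ( [S [Q < >]] )]]]

{ }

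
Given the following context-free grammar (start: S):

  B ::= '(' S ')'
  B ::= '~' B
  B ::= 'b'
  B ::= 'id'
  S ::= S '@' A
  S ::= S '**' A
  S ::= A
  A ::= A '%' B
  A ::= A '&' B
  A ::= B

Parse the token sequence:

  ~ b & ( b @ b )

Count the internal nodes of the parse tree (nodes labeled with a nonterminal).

12

[S [A [A [B ~ [B b]]] & [B ( [S [S [A [B b]]] @ [A [B b]]] )]]]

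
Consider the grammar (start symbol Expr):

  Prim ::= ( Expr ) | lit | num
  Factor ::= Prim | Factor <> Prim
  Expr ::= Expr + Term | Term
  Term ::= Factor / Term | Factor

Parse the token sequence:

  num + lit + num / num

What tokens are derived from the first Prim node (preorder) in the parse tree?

[Expr [Expr [Expr [Term [Factor [Prim num]]]] + [Term [Factor [Prim lit]]]] + [Term [Factor [Prim num]] / [Term [Factor [Prim num]]]]]

num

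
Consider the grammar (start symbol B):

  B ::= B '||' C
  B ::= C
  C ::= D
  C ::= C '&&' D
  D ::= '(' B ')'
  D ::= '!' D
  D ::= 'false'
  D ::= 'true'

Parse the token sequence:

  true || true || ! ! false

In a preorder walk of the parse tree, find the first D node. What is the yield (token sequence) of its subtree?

[B [B [B [C [D true]]] || [C [D true]]] || [C [D ! [D ! [D false]]]]]

true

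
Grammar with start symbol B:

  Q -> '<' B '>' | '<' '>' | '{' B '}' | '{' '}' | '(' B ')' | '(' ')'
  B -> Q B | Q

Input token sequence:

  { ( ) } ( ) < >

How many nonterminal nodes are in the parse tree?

[B [Q { [B [Q ( )]] }] [B [Q ( )] [B [Q < >]]]]

8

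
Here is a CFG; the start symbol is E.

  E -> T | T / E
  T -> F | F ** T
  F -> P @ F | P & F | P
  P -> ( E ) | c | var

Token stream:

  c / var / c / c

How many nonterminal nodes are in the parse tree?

16

[E [T [F [P c]]] / [E [T [F [P var]]] / [E [T [F [P c]]] / [E [T [F [P c]]]]]]]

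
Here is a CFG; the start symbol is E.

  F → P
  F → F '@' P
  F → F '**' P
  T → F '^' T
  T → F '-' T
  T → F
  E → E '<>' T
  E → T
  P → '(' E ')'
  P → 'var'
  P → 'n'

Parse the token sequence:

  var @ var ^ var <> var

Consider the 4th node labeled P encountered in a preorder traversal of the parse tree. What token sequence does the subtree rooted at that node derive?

[E [E [T [F [F [P var]] @ [P var]] ^ [T [F [P var]]]]] <> [T [F [P var]]]]

var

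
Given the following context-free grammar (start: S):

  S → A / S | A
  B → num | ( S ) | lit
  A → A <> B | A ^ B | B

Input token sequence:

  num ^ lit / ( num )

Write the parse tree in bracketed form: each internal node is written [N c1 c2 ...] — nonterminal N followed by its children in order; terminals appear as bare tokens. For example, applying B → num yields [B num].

S
A / S
A ^ B / S
B ^ B / S
num ^ B / S
num ^ lit / S
num ^ lit / A
num ^ lit / B
num ^ lit / ( S )
num ^ lit / ( A )
num ^ lit / ( B )
num ^ lit / ( num )

[S [A [A [B num]] ^ [B lit]] / [S [A [B ( [S [A [B num]]] )]]]]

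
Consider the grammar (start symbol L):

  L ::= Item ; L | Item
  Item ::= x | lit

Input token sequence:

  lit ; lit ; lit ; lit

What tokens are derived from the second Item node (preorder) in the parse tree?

lit

[L [Item lit] ; [L [Item lit] ; [L [Item lit] ; [L [Item lit]]]]]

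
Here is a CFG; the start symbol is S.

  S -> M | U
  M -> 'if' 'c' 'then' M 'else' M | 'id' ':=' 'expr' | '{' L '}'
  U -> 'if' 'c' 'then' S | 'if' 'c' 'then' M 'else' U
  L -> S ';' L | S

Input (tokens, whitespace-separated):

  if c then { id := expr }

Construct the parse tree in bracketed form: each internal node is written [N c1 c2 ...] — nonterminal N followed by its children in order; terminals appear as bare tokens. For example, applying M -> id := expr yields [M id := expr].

[S [U if c then [S [M { [L [S [M id := expr]]] }]]]]

S
U
if c then S
if c then M
if c then { L }
if c then { S }
if c then { M }
if c then { id := expr }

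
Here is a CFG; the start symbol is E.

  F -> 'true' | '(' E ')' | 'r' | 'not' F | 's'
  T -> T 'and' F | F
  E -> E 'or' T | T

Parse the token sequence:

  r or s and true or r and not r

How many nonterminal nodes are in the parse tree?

14

[E [E [E [T [F r]]] or [T [T [F s]] and [F true]]] or [T [T [F r]] and [F not [F r]]]]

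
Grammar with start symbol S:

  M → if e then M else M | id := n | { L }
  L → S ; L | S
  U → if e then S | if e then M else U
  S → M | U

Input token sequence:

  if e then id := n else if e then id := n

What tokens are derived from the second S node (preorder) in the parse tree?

id := n

[S [U if e then [M id := n] else [U if e then [S [M id := n]]]]]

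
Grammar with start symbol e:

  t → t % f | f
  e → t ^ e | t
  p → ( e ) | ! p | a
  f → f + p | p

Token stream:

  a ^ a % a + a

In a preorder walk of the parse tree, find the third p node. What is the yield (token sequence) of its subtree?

[e [t [f [p a]]] ^ [e [t [t [f [p a]]] % [f [f [p a]] + [p a]]]]]

a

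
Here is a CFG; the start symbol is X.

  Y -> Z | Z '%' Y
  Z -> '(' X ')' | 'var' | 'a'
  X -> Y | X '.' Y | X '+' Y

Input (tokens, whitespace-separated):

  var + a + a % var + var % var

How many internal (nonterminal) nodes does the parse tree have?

16

[X [X [X [X [Y [Z var]]] + [Y [Z a]]] + [Y [Z a] % [Y [Z var]]]] + [Y [Z var] % [Y [Z var]]]]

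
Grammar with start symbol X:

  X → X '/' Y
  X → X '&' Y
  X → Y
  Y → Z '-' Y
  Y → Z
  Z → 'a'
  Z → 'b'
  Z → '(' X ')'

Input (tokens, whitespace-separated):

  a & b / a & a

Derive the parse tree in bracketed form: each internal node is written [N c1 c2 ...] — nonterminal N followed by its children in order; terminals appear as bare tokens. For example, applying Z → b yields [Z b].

X
X & Y
X / Y & Y
X & Y / Y & Y
Y & Y / Y & Y
Z & Y / Y & Y
a & Y / Y & Y
a & Z / Y & Y
a & b / Y & Y
a & b / Z & Y
a & b / a & Y
a & b / a & Z
a & b / a & a

[X [X [X [X [Y [Z a]]] & [Y [Z b]]] / [Y [Z a]]] & [Y [Z a]]]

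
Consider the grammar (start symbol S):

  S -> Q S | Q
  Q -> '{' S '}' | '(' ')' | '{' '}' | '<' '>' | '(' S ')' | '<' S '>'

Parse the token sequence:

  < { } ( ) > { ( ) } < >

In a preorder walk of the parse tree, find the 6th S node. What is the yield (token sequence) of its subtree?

[S [Q < [S [Q { }] [S [Q ( )]]] >] [S [Q { [S [Q ( )]] }] [S [Q < >]]]]

< >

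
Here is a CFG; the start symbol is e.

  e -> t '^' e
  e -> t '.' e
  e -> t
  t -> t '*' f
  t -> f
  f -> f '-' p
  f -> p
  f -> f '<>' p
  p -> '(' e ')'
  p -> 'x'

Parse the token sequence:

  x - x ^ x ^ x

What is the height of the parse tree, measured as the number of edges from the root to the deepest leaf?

[e [t [f [f [p x]] - [p x]]] ^ [e [t [f [p x]]] ^ [e [t [f [p x]]]]]]

6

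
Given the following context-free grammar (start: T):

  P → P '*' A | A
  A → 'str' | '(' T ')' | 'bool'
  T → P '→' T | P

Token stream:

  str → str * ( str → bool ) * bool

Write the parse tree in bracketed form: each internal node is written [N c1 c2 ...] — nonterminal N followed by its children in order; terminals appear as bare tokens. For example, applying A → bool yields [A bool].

T
P → T
A → T
str → T
str → P
str → P * A
str → P * A * A
str → A * A * A
str → str * A * A
str → str * ( T ) * A
str → str * ( P → T ) * A
str → str * ( A → T ) * A
str → str * ( str → T ) * A
str → str * ( str → P ) * A
str → str * ( str → A ) * A
str → str * ( str → bool ) * A
str → str * ( str → bool ) * bool

[T [P [A str]] → [T [P [P [P [A str]] * [A ( [T [P [A str]] → [T [P [A bool]]]] )]] * [A bool]]]]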